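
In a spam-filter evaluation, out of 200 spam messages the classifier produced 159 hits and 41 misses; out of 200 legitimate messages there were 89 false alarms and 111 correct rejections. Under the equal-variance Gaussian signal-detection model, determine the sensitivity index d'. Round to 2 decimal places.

H = 159/200 = 0.7950
FA = 89/200 = 0.4450
Φ⁻¹(H) = Φ⁻¹(0.7950) = 0.824
Φ⁻¹(FA) = Φ⁻¹(0.4450) = -0.138
d' = z(H) − z(FA) = 0.824 − (-0.138) = 0.962

d' = 0.96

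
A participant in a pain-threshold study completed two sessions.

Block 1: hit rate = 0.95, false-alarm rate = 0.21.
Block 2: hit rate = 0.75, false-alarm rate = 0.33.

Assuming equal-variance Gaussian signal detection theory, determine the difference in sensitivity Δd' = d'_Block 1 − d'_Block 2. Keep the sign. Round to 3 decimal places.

Block 1: z(0.95) = 1.6449, z(0.21) = -0.8064, d' = 2.4513
Block 2: z(0.75) = 0.6745, z(0.33) = -0.4399, d' = 1.1144
Δd' = d'_Block 1 − d'_Block 2 = 2.4513 − 1.1144 = 1.3369
Block 1 has the higher sensitivity.

Δd' = 1.337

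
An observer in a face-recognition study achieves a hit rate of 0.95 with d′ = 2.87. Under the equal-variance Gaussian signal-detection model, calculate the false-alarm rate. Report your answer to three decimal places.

false-alarm rate = 0.110

z(hit rate) = z(0.95) = 1.6449
z(FA) = z(H) − d' = 1.6449 − 2.87 = -1.2251
false-alarm rate = Φ(-1.2251) = 0.1103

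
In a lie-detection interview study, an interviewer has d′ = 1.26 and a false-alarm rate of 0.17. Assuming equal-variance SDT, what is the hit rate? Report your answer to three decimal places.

hit rate = 0.620

z(false-alarm rate) = z(0.17) = -0.9542
z(H) = z(FA) + d' = -0.9542 + 1.26 = 0.3058
hit rate = Φ(0.3058) = 0.6201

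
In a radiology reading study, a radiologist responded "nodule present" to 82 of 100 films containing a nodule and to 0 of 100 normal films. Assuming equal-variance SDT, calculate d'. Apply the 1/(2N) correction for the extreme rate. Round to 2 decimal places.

d' = 3.49

The false-alarm rate is 0/100 = 0, so apply the 1/(2N) correction: FA → 1/(2·100) = 0.00500.
z(H) = z(0.82000) = 0.915
z(FA) = z(0.00500) = -2.576
d' = 0.915 − (-2.576) = 3.491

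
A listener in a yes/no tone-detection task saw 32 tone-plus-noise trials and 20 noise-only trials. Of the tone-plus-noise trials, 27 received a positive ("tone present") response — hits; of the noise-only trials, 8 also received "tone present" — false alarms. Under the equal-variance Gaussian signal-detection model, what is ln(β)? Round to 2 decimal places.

ln β = -0.48

H = 27/32 = 0.8438
FA = 8/20 = 0.4000
z(H) = z(0.8438) = 1.010
z(FA) = z(0.4000) = -0.253
ln β = −½·[z(H)² − z(FA)²] = −0.5 × (1.020 − 0.064) = -0.478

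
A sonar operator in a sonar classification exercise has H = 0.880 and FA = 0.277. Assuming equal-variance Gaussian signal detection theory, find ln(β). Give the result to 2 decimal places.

z(H) = 1.175
z(FA) = -0.592
ln β = −½·[z(H)² − z(FA)²] = −0.5 × (1.381 − 0.350) = -0.5155

ln β = -0.52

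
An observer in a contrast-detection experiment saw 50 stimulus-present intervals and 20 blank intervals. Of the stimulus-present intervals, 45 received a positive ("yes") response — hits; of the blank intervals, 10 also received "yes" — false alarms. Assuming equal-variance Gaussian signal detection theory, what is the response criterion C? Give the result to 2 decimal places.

C = -0.64

H = 45/50 = 0.9000
FA = 10/20 = 0.5000
Φ⁻¹(H) = 1.282
Φ⁻¹(FA) = 0.000
c = −½·[z(H) + z(FA)] = −0.5 × (1.282 + 0.000) = -0.641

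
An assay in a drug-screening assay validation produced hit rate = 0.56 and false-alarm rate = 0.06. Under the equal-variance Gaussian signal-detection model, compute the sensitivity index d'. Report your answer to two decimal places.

d' = 1.71

z(H) = z(0.56) = 0.1510
z(FA) = z(0.06) = -1.5548
d' = z(H) − z(FA) = 0.1510 − (-1.5548) = 1.7058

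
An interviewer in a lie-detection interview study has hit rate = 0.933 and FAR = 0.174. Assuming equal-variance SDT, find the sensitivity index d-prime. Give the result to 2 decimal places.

z(H) = z(0.933) = 1.4985
z(FA) = z(0.174) = -0.9385
d' = z(H) − z(FA) = 1.4985 − (-0.9385) = 2.4370

d-prime = 2.44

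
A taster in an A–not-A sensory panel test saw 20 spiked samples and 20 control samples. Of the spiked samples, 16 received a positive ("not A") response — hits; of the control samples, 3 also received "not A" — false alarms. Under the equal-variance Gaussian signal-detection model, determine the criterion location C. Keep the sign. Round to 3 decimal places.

C = 0.097

H = 16/20 = 0.8000
FA = 3/20 = 0.1500
z(0.8000) = 0.8416, z(0.1500) = -1.0364
c = −½·[z(H) + z(FA)] = −0.5 × (0.8416 + (-1.0364)) = 0.0974
c > 0: the taster has a conservative response bias.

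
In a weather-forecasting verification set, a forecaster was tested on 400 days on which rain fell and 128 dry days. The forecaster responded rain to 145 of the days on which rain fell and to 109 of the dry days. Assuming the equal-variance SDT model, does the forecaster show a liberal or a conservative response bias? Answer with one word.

liberal

z(H) = -0.352, z(FA) = 1.043
c = −½·(z(H) + z(FA)) = -0.3455
c < 0 → liberal criterion (biased toward responding “yes”).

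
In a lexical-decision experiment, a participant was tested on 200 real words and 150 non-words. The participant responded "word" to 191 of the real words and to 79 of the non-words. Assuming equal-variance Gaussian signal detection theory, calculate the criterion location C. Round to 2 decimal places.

C = -0.88

H = 191/200 = 0.9550
FA = 79/150 = 0.5267
z(H) = 1.695
z(FA) = 0.067
c = −½·[z(H) + z(FA)] = −0.5 × (1.695 + 0.067) = -0.881
c < 0: the participant has a liberal response bias.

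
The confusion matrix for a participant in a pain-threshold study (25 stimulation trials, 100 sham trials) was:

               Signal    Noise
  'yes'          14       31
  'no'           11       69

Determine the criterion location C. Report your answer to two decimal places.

H = 14/25 = 0.5600
FA = 31/100 = 0.3100
z(H) = z(0.5600) = 0.1510
z(FA) = z(0.3100) = -0.4959
c = −½·[z(H) + z(FA)] = −0.5 × (0.1510 + (-0.4959)) = 0.17245
c > 0: the participant has a conservative response bias.

C = 0.17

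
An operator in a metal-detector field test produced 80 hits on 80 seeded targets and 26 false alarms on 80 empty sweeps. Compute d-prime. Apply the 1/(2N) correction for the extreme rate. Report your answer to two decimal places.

d-prime = 2.95

The hit rate is 80/80 = 1, so apply the 1/(2N) correction: H → 1 − 1/(2·80) = 0.99375.
z(H) = z(0.99375) = 2.498
z(FA) = z(0.32500) = -0.454
d' = 2.498 − (-0.454) = 2.952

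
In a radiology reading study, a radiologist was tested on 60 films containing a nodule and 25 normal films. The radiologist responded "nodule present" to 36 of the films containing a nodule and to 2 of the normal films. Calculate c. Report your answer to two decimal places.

c = 0.58

H = 36/60 = 0.6000
FA = 2/25 = 0.0800
Φ⁻¹(H) = 0.253
Φ⁻¹(FA) = -1.405
c = −½·[z(H) + z(FA)] = −0.5 × (0.253 + (-1.405)) = 0.576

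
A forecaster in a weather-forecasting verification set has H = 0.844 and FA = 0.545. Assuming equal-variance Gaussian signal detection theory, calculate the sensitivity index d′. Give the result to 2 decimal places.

d′ = 0.90

z(H) = z(0.844) = 1.011
z(FA) = z(0.545) = 0.113
d' = z(H) − z(FA) = 1.011 − 0.113 = 0.898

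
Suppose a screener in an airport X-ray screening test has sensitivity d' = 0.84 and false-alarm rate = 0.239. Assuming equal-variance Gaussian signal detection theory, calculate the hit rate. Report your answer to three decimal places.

hit rate = 0.552

z(false-alarm rate) = z(0.239) = -0.7095
z(H) = z(FA) + d' = -0.7095 + 0.84 = 0.1305
hit rate = Φ(0.1305) = 0.5519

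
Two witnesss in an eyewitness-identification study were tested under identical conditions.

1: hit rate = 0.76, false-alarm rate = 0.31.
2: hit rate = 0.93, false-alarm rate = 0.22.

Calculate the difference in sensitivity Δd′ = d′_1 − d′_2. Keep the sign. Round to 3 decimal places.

1: z(0.76) = 0.7063, z(0.31) = -0.4959, d' = 1.2022
2: z(0.93) = 1.4758, z(0.22) = -0.7722, d' = 2.2480
Δd' = d'_1 − d'_2 = 1.2022 − 2.2480 = -1.0458
2 has the higher sensitivity.

Δd′ = -1.046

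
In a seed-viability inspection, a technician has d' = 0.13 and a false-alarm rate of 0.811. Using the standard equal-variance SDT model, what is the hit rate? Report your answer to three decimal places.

z(false-alarm rate) = z(0.811) = 0.8816
z(H) = z(FA) + d' = 0.8816 + 0.13 = 1.0116
hit rate = Φ(1.0116) = 0.8441

hit rate = 0.844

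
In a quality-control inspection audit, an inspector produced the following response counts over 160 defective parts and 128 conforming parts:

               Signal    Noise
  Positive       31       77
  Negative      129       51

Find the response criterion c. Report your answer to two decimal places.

c = 0.30

H = 31/160 = 0.1938
FA = 77/128 = 0.6016
z(0.1938) = -0.864, z(0.6016) = 0.257
c = −½·[z(H) + z(FA)] = −0.5 × (-0.864 + 0.257) = 0.3035
c > 0: the inspector has a conservative response bias.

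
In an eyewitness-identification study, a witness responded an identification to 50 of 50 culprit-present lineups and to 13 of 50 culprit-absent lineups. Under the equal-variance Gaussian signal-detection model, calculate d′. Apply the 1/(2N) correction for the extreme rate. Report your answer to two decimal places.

d′ = 2.97

The hit rate is 50/50 = 1, so apply the 1/(2N) correction: H → 1 − 1/(2·50) = 0.99000.
z(H) = z(0.99000) = 2.326
z(FA) = z(0.26000) = -0.643
d' = 2.326 − (-0.643) = 2.969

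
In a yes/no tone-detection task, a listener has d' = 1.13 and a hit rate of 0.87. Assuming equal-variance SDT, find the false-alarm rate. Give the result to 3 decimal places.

false-alarm rate = 0.499

z(hit rate) = z(0.87) = 1.1264
z(FA) = z(H) − d' = 1.1264 − 1.13 = -0.0036
false-alarm rate = Φ(-0.0036) = 0.4986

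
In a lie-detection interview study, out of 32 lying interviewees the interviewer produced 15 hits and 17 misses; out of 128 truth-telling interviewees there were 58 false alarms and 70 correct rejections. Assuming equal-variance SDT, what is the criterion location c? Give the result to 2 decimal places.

H = 15/32 = 0.4688
FA = 58/128 = 0.4531
z(H) = z(0.4688) = -0.078
z(FA) = z(0.4531) = -0.118
c = −½·[z(H) + z(FA)] = −0.5 × (-0.078 + (-0.118)) = 0.098

c = 0.10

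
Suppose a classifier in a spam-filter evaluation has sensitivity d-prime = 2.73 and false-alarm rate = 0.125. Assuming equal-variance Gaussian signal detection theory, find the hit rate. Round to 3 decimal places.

hit rate = 0.943

z(false-alarm rate) = z(0.125) = -1.1503
z(H) = z(FA) + d' = -1.1503 + 2.73 = 1.5797
hit rate = Φ(1.5797) = 0.9429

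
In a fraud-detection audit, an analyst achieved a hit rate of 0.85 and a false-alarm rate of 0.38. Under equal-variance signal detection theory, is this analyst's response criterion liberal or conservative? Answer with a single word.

liberal

z(H) = 1.036, z(FA) = -0.305
c = −½·(z(H) + z(FA)) = -0.3655
c < 0 → liberal criterion (biased toward responding “yes”).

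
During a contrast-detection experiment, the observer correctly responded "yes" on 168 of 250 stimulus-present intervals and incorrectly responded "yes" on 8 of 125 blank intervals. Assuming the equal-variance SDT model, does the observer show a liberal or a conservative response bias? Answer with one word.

conservative

z(H) = 0.445, z(FA) = -1.522
c = −½·(z(H) + z(FA)) = 0.5385
c > 0 → conservative criterion (biased toward responding “no”).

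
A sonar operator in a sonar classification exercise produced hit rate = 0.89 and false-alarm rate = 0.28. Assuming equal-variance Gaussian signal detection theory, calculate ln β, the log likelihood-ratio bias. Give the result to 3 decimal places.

ln β = -0.582

z(H) = 1.2265
z(FA) = -0.5828
ln β = −½·[z(H)² − z(FA)²] = −0.5 × (1.5043 − 0.3397) = -0.5823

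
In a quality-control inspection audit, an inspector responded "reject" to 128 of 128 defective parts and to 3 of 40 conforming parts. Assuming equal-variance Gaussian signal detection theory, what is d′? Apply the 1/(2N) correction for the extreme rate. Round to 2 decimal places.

d′ = 4.10

The hit rate is 128/128 = 1, so apply the 1/(2N) correction: H → 1 − 1/(2·128) = 0.99609.
z(H) = z(0.99609) = 2.660
z(FA) = z(0.07500) = -1.440
d' = 2.660 − (-1.440) = 4.100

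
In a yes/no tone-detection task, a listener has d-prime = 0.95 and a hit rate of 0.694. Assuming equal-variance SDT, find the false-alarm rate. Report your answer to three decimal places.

z(hit rate) = z(0.694) = 0.5072
z(FA) = z(H) − d' = 0.5072 − 0.95 = -0.4428
false-alarm rate = Φ(-0.4428) = 0.3290

false-alarm rate = 0.329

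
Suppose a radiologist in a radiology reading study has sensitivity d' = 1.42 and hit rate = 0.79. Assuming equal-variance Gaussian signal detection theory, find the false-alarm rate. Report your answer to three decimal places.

z(hit rate) = z(0.79) = 0.8064
z(FA) = z(H) − d' = 0.8064 − 1.42 = -0.6136
false-alarm rate = Φ(-0.6136) = 0.2697

false-alarm rate = 0.270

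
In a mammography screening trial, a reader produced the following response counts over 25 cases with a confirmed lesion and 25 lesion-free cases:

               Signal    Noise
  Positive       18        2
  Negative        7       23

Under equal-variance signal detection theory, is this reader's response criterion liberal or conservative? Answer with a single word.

conservative

z(H) = 0.583, z(FA) = -1.405
c = −½·(z(H) + z(FA)) = 0.411
c > 0 → conservative criterion (biased toward responding “no”).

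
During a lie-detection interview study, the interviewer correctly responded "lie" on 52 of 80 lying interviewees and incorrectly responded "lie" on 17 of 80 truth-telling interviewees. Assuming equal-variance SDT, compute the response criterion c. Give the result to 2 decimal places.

c = 0.21

H = 52/80 = 0.6500
FA = 17/80 = 0.2125
Φ⁻¹(0.6500) = 0.385, Φ⁻¹(0.2125) = -0.798
c = −½·[z(H) + z(FA)] = −0.5 × (0.385 + (-0.798)) = 0.2065
c > 0: the interviewer has a conservative response bias.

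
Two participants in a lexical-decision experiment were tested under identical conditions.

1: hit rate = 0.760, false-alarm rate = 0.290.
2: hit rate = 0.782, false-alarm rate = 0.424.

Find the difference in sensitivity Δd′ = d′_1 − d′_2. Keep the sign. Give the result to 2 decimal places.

Δd′ = 0.29

1: z(0.760) = 0.706, z(0.290) = -0.553, d' = 1.259
2: z(0.782) = 0.779, z(0.424) = -0.192, d' = 0.971
Δd' = d'_1 − d'_2 = 1.259 − 0.971 = 0.288
1 has the higher sensitivity.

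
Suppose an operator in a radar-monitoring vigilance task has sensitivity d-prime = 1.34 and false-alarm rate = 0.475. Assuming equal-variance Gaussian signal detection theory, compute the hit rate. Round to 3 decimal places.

hit rate = 0.899

z(false-alarm rate) = z(0.475) = -0.0627
z(H) = z(FA) + d' = -0.0627 + 1.34 = 1.2773
hit rate = Φ(1.2773) = 0.8993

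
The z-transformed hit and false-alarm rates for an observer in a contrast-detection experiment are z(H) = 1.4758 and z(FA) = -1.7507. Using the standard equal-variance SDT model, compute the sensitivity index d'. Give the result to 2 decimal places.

d' = z(H) − z(FA) = 1.4758 − (-1.7507) = 3.2265

d' = 3.23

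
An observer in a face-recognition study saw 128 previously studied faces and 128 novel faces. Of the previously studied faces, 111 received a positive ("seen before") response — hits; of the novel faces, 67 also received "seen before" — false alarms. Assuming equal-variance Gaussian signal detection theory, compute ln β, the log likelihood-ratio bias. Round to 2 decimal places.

ln β = -0.62

H = 111/128 = 0.8672
FA = 67/128 = 0.5234
z(H) = 1.113
z(FA) = 0.059
ln β = −½·[z(H)² − z(FA)²] = −0.5 × (1.239 − 0.003) = -0.618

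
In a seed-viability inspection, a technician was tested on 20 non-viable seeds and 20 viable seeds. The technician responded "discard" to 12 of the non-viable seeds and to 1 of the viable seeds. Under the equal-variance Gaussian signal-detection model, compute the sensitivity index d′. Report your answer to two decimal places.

d′ = 1.90

H = 12/20 = 0.6000
FA = 1/20 = 0.0500
Φ⁻¹(H) = Φ⁻¹(0.6000) = 0.2533
Φ⁻¹(FA) = Φ⁻¹(0.0500) = -1.6449
d' = z(H) − z(FA) = 0.2533 − (-1.6449) = 1.8982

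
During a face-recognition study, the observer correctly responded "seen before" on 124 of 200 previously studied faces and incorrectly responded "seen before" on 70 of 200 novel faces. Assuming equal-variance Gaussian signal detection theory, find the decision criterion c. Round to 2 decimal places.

H = 124/200 = 0.6200
FA = 70/200 = 0.3500
z(0.6200) = 0.3055, z(0.3500) = -0.3853
c = −½·[z(H) + z(FA)] = −0.5 × (0.3055 + (-0.3853)) = 0.0399

c = 0.04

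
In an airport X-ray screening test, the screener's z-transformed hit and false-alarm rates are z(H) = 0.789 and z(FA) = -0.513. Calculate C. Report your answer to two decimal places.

C = -0.14

c = −½·[z(H) + z(FA)] = −½·(0.789 + (-0.513)) = -0.138
c < 0: the screener has a liberal response bias.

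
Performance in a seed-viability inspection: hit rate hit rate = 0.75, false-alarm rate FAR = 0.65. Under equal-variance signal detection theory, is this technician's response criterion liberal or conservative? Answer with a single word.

liberal

z(H) = 0.674, z(FA) = 0.385
c = −½·(z(H) + z(FA)) = -0.5295
c < 0 → liberal criterion (biased toward responding “yes”).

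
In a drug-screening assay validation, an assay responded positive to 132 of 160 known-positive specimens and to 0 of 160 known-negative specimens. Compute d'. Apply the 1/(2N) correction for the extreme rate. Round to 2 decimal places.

d' = 3.67

The false-alarm rate is 0/160 = 0, so apply the 1/(2N) correction: FA → 1/(2·160) = 0.00313.
z(H) = z(0.82500) = 0.935
z(FA) = z(0.00313) = -2.734
d' = 0.935 − (-2.734) = 3.669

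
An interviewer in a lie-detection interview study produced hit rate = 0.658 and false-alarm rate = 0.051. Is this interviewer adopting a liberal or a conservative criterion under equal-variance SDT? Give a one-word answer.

conservative

z(H) = 0.407, z(FA) = -1.635
c = −½·(z(H) + z(FA)) = 0.614
c > 0 → conservative criterion (biased toward responding “no”).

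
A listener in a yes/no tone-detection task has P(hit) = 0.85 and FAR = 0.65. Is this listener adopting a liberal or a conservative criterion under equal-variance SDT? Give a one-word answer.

z(H) = 1.036, z(FA) = 0.385
c = −½·(z(H) + z(FA)) = -0.7105
c < 0 → liberal criterion (biased toward responding “yes”).

liberal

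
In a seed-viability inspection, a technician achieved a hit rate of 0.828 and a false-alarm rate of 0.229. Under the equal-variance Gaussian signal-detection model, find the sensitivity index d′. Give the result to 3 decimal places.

d′ = 1.688

Φ⁻¹(H) = Φ⁻¹(0.828) = 0.9463
Φ⁻¹(FA) = Φ⁻¹(0.229) = -0.7421
d' = z(H) − z(FA) = 0.9463 − (-0.7421) = 1.6884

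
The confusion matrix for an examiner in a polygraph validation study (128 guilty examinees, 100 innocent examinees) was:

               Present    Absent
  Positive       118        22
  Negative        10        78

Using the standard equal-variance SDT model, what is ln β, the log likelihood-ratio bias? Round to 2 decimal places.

ln β = -0.71

H = 118/128 = 0.9219
FA = 22/100 = 0.2200
z(H) = z(0.9219) = 1.418
z(FA) = z(0.2200) = -0.772
ln β = −½·[z(H)² − z(FA)²] = −0.5 × (2.011 − 0.596) = -0.7075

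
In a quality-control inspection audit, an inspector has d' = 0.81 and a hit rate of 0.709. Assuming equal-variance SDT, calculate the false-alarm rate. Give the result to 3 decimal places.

z(hit rate) = z(0.709) = 0.5505
z(FA) = z(H) − d' = 0.5505 − 0.81 = -0.2595
false-alarm rate = Φ(-0.2595) = 0.3976

false-alarm rate = 0.398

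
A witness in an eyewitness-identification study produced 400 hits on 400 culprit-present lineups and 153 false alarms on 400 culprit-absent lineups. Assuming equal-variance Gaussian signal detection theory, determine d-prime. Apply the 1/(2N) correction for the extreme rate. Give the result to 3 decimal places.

The hit rate is 400/400 = 1, so apply the 1/(2N) correction: H → 1 − 1/(2·400) = 0.99875.
z(H) = z(0.99875) = 3.0233
z(FA) = z(0.38250) = -0.2989
d' = 3.0233 − (-0.2989) = 3.3222

d-prime = 3.322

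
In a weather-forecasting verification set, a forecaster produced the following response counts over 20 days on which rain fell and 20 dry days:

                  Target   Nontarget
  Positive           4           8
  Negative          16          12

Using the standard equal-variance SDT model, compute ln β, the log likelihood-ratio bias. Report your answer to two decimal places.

H = 4/20 = 0.2000
FA = 8/20 = 0.4000
Φ⁻¹(H) = Φ⁻¹(0.2000) = -0.842
Φ⁻¹(FA) = Φ⁻¹(0.4000) = -0.253
ln β = −½·[z(H)² − z(FA)²] = −0.5 × (0.709 − 0.064) = -0.3225

ln β = -0.32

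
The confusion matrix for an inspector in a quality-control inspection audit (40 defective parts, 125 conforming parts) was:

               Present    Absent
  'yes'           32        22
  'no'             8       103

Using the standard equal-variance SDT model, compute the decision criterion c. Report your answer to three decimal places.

c = 0.045

H = 32/40 = 0.8000
FA = 22/125 = 0.1760
z(H) = 0.8416
z(FA) = -0.9307
c = −½·[z(H) + z(FA)] = −0.5 × (0.8416 + (-0.9307)) = 0.04455
c > 0: the inspector has a conservative response bias.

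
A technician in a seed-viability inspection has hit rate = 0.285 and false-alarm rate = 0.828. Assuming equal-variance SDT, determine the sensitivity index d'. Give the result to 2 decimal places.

z(0.285) = -0.5681, z(0.828) = 0.9463
d' = z(H) − z(FA) = -0.5681 − 0.9463 = -1.5144

d' = -1.51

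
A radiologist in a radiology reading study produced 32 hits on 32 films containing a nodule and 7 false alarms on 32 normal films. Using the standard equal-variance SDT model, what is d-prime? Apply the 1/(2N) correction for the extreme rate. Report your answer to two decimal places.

The hit rate is 32/32 = 1, so apply the 1/(2N) correction: H → 1 − 1/(2·32) = 0.98438.
z(H) = z(0.98438) = 2.154
z(FA) = z(0.21875) = -0.776
d' = 2.154 − (-0.776) = 2.930

d-prime = 2.93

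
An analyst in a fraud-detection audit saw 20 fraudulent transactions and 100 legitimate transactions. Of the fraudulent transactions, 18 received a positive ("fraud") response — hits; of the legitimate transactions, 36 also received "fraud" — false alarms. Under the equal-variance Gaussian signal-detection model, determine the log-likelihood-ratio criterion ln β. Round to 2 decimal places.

H = 18/20 = 0.9000
FA = 36/100 = 0.3600
Φ⁻¹(H) = 1.282
Φ⁻¹(FA) = -0.358
ln β = −½·[z(H)² − z(FA)²] = −0.5 × (1.644 − 0.128) = -0.758

ln β = -0.76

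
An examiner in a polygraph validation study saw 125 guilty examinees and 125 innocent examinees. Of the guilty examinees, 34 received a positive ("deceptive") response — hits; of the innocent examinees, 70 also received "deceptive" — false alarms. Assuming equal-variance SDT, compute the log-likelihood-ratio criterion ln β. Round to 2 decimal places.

ln β = -0.17

H = 34/125 = 0.2720
FA = 70/125 = 0.5600
z(H) = -0.607
z(FA) = 0.151
ln β = −½·[z(H)² − z(FA)²] = −0.5 × (0.368 − 0.023) = -0.1725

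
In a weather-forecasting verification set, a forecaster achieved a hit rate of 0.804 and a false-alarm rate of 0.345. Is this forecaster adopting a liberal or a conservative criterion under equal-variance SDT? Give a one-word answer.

z(H) = 0.856, z(FA) = -0.399
c = −½·(z(H) + z(FA)) = -0.2285
c < 0 → liberal criterion (biased toward responding “yes”).

liberal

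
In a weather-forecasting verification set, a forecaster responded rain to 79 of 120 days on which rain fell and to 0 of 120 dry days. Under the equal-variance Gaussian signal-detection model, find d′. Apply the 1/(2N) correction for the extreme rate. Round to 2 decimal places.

d′ = 3.05

The false-alarm rate is 0/120 = 0, so apply the 1/(2N) correction: FA → 1/(2·120) = 0.00417.
z(H) = z(0.65833) = 0.408
z(FA) = z(0.00417) = -2.638
d' = 0.408 − (-2.638) = 3.046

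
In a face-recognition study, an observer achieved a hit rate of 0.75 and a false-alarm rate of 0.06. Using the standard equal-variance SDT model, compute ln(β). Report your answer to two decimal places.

ln β = 0.98

z(H) = z(0.75) = 0.674
z(FA) = z(0.06) = -1.555
ln β = −½·[z(H)² − z(FA)²] = −0.5 × (0.454 − 2.418) = 0.982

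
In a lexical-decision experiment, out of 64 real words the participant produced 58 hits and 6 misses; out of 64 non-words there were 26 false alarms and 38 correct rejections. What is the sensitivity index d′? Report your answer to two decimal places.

d′ = 1.56

H = 58/64 = 0.9062
FA = 26/64 = 0.4062
z(H) = z(0.9062) = 1.3177
z(FA) = z(0.4062) = -0.2373
d' = z(H) − z(FA) = 1.3177 − (-0.2373) = 1.5550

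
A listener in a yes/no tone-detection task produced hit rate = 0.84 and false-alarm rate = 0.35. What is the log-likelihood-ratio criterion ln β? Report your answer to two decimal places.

ln β = -0.42

z(H) = 0.994
z(FA) = -0.385
ln β = −½·[z(H)² − z(FA)²] = −0.5 × (0.988 − 0.148) = -0.420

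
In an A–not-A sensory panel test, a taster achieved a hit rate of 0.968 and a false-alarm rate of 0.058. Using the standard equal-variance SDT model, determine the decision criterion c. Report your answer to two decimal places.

c = -0.14

z(H) = z(0.968) = 1.8522
z(FA) = z(0.058) = -1.5718
c = −½·[z(H) + z(FA)] = −0.5 × (1.8522 + (-1.5718)) = -0.1402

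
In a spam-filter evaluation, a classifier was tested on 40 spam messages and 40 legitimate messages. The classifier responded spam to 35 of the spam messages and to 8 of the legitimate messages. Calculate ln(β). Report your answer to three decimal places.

H = 35/40 = 0.8750
FA = 8/40 = 0.2000
Φ⁻¹(0.8750) = 1.1503, Φ⁻¹(0.2000) = -0.8416
ln β = −½·[z(H)² − z(FA)²] = −0.5 × (1.3232 − 0.7083) = -0.30745

ln β = -0.307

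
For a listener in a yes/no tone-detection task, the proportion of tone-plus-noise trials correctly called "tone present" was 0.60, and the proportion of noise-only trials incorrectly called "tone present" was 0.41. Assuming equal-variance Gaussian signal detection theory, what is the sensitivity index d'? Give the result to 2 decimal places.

z(H) = 0.2533
z(FA) = -0.2275
d' = z(H) − z(FA) = 0.2533 − (-0.2275) = 0.4808

d' = 0.48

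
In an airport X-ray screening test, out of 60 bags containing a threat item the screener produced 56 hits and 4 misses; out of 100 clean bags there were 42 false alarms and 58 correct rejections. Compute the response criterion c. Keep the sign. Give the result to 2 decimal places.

H = 56/60 = 0.9333
FA = 42/100 = 0.4200
Φ⁻¹(0.9333) = 1.5008, Φ⁻¹(0.4200) = -0.2019
c = −½·[z(H) + z(FA)] = −0.5 × (1.5008 + (-0.2019)) = -0.64945
c < 0: the screener has a liberal response bias.

c = -0.65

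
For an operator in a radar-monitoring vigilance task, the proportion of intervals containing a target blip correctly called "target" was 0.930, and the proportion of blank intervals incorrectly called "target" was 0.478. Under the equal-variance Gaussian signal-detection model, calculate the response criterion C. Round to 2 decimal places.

z(H) = z(0.930) = 1.476
z(FA) = z(0.478) = -0.055
c = −½·[z(H) + z(FA)] = −0.5 × (1.476 + (-0.055)) = -0.7105

C = -0.71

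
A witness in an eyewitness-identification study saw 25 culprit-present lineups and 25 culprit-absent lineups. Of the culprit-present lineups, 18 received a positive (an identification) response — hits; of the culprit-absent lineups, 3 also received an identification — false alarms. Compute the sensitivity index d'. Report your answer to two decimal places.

H = 18/25 = 0.7200
FA = 3/25 = 0.1200
Φ⁻¹(H) = 0.583
Φ⁻¹(FA) = -1.175
d' = z(H) − z(FA) = 0.583 − (-1.175) = 1.758

d' = 1.76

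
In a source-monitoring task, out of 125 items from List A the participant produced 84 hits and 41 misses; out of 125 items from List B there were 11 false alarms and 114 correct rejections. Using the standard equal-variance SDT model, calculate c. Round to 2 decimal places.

H = 84/125 = 0.6720
FA = 11/125 = 0.0880
z(0.6720) = 0.445, z(0.0880) = -1.353
c = −½·[z(H) + z(FA)] = −0.5 × (0.445 + (-1.353)) = 0.454

c = 0.45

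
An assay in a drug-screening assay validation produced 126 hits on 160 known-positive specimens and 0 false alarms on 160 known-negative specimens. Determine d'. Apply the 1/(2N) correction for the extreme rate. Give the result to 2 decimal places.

The false-alarm rate is 0/160 = 0, so apply the 1/(2N) correction: FA → 1/(2·160) = 0.00313.
z(H) = z(0.78750) = 0.798
z(FA) = z(0.00313) = -2.734
d' = 0.798 − (-2.734) = 3.532

d' = 3.53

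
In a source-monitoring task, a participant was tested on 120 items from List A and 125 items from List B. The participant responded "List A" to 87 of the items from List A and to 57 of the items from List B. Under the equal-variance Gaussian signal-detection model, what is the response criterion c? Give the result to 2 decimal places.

c = -0.24

H = 87/120 = 0.7250
FA = 57/125 = 0.4560
z(H) = z(0.7250) = 0.5978
z(FA) = z(0.4560) = -0.1105
c = −½·[z(H) + z(FA)] = −0.5 × (0.5978 + (-0.1105)) = -0.24365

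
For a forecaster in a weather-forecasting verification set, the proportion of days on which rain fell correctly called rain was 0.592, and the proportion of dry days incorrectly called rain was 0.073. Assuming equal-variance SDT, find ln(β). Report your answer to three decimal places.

z(H) = 0.2327
z(FA) = -1.4538
ln β = −½·[z(H)² − z(FA)²] = −0.5 × (0.0541 − 2.1135) = 1.0297

ln β = 1.030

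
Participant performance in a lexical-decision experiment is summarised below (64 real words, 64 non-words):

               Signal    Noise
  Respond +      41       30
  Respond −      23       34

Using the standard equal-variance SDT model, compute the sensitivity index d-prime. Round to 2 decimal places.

d-prime = 0.44

H = 41/64 = 0.6406
FA = 30/64 = 0.4688
z(H) = 0.3601
z(FA) = -0.0783
d' = z(H) − z(FA) = 0.3601 − (-0.0783) = 0.4384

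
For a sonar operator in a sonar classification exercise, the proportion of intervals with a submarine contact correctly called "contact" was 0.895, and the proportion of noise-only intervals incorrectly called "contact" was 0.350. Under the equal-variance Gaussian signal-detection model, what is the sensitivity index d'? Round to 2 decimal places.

z(H) = z(0.895) = 1.2536
z(FA) = z(0.350) = -0.3853
d' = z(H) − z(FA) = 1.2536 − (-0.3853) = 1.6389

d' = 1.64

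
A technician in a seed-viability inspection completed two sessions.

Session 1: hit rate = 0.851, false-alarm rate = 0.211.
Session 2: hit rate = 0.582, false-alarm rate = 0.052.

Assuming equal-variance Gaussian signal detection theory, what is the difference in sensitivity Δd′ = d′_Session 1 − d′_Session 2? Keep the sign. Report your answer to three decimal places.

Δd′ = 0.011

Session 1: z(0.851) = 1.0407, z(0.211) = -0.8030, d' = 1.8437
Session 2: z(0.582) = 0.2070, z(0.052) = -1.6258, d' = 1.8328
Δd' = d'_Session 1 − d'_Session 2 = 1.8437 − 1.8328 = 0.0109
Session 1 has the higher sensitivity.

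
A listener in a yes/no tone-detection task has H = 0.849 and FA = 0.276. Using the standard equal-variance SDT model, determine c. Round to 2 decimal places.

c = -0.22

z(H) = z(0.849) = 1.032
z(FA) = z(0.276) = -0.595
c = −½·[z(H) + z(FA)] = −0.5 × (1.032 + (-0.595)) = -0.2185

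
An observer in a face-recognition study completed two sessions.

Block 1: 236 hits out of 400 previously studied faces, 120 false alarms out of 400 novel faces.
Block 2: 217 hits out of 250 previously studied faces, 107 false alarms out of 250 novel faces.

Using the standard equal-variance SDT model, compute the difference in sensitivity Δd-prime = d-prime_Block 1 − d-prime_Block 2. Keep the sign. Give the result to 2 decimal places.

Block 1: z(0.5900) = 0.228, z(0.3000) = -0.524, d' = 0.752
Block 2: z(0.8680) = 1.117, z(0.4280) = -0.181, d' = 1.298
Δd' = d'_Block 1 − d'_Block 2 = 0.752 − 1.298 = -0.546
Block 2 has the higher sensitivity.

Δd-prime = -0.55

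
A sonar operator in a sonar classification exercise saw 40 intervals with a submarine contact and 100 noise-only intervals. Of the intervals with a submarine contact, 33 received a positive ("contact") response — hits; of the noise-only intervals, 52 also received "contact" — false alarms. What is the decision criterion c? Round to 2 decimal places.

c = -0.49

H = 33/40 = 0.8250
FA = 52/100 = 0.5200
z(H) = z(0.8250) = 0.935
z(FA) = z(0.5200) = 0.050
c = −½·[z(H) + z(FA)] = −0.5 × (0.935 + 0.050) = -0.4925
c < 0: the sonar operator has a liberal response bias.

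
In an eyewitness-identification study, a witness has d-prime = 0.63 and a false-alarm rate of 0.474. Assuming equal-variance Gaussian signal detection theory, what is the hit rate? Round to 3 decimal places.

z(false-alarm rate) = z(0.474) = -0.0652
z(H) = z(FA) + d' = -0.0652 + 0.63 = 0.5648
hit rate = Φ(0.5648) = 0.7139

hit rate = 0.714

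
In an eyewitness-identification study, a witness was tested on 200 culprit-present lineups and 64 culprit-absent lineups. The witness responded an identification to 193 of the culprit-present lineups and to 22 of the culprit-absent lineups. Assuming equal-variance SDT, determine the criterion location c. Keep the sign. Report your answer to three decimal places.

c = -0.705

H = 193/200 = 0.9650
FA = 22/64 = 0.3438
z(H) = z(0.9650) = 1.8119
z(FA) = z(0.3438) = -0.4021
c = −½·[z(H) + z(FA)] = −0.5 × (1.8119 + (-0.4021)) = -0.7049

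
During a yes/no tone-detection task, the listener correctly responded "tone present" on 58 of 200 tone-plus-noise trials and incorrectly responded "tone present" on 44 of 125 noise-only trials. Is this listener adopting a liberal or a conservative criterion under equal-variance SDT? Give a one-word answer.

z(H) = -0.553, z(FA) = -0.380
c = −½·(z(H) + z(FA)) = 0.4665
c > 0 → conservative criterion (biased toward responding “no”).

conservative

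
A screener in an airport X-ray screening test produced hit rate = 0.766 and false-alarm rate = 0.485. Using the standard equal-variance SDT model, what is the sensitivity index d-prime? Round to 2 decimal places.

d-prime = 0.76

Φ⁻¹(0.766) = 0.726, Φ⁻¹(0.485) = -0.038
d' = z(H) − z(FA) = 0.726 − (-0.038) = 0.764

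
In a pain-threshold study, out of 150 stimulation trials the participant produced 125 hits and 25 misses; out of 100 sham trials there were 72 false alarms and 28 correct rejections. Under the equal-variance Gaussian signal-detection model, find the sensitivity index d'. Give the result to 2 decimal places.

d' = 0.38

H = 125/150 = 0.8333
FA = 72/100 = 0.7200
z(0.8333) = 0.967, z(0.7200) = 0.583
d' = z(H) − z(FA) = 0.967 − 0.583 = 0.384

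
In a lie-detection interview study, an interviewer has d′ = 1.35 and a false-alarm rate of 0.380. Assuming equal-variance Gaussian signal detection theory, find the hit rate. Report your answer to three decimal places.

hit rate = 0.852

z(false-alarm rate) = z(0.380) = -0.3055
z(H) = z(FA) + d' = -0.3055 + 1.35 = 1.0445
hit rate = Φ(1.0445) = 0.8519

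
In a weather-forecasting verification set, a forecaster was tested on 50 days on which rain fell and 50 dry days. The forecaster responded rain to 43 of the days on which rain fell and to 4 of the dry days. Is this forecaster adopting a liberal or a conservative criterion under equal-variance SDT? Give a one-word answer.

z(H) = 1.080, z(FA) = -1.405
c = −½·(z(H) + z(FA)) = 0.1625
c > 0 → conservative criterion (biased toward responding “no”).

conservative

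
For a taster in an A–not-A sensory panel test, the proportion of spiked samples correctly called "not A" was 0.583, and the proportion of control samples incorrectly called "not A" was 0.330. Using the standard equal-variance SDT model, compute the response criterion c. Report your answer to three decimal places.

z(H) = z(0.583) = 0.2096
z(FA) = z(0.330) = -0.4399
c = −½·[z(H) + z(FA)] = −0.5 × (0.2096 + (-0.4399)) = 0.11515

c = 0.115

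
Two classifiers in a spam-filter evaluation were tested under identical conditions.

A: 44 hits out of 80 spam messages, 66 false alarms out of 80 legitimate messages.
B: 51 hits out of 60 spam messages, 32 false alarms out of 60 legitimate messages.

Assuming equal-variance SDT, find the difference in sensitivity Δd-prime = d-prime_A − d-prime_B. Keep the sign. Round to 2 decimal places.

A: z(0.5500) = 0.126, z(0.8250) = 0.935, d' = -0.809
B: z(0.8500) = 1.036, z(0.5333) = 0.084, d' = 0.952
Δd' = d'_A − d'_B = -0.809 − 0.952 = -1.761
B has the higher sensitivity.

Δd-prime = -1.76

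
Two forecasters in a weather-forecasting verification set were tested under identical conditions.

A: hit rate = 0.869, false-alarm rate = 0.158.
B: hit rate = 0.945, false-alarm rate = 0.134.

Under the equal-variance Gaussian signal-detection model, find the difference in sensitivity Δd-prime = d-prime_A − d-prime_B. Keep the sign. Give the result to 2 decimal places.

Δd-prime = -0.58

A: z(0.869) = 1.122, z(0.158) = -1.003, d' = 2.125
B: z(0.945) = 1.598, z(0.134) = -1.108, d' = 2.706
Δd' = d'_A − d'_B = 2.125 − 2.706 = -0.581
B has the higher sensitivity.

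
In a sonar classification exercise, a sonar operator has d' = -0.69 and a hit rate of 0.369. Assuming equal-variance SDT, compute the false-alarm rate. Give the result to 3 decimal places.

z(hit rate) = z(0.369) = -0.3345
z(FA) = z(H) − d' = -0.3345 − (-0.69) = 0.3555
false-alarm rate = Φ(0.3555) = 0.6389

false-alarm rate = 0.639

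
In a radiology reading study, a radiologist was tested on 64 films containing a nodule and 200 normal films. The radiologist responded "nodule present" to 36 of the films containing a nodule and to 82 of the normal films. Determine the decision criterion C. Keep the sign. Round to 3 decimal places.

C = 0.035

H = 36/64 = 0.5625
FA = 82/200 = 0.4100
z(H) = 0.1573
z(FA) = -0.2275
c = −½·[z(H) + z(FA)] = −0.5 × (0.1573 + (-0.2275)) = 0.0351
c > 0: the radiologist has a conservative response bias.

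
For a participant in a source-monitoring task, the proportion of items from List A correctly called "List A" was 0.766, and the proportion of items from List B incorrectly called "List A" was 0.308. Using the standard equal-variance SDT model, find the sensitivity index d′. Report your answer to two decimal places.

d′ = 1.23

z(H) = z(0.766) = 0.726
z(FA) = z(0.308) = -0.502
d' = z(H) − z(FA) = 0.726 − (-0.502) = 1.228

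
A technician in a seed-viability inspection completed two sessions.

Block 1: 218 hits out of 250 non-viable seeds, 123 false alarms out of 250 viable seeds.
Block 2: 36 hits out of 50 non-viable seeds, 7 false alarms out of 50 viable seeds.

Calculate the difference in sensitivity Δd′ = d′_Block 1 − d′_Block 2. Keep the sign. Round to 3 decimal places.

Block 1: z(0.8720) = 1.1359, z(0.4920) = -0.0201, d' = 1.1560
Block 2: z(0.7200) = 0.5828, z(0.1400) = -1.0803, d' = 1.6631
Δd' = d'_Block 1 − d'_Block 2 = 1.1560 − 1.6631 = -0.5071
Block 2 has the higher sensitivity.

Δd′ = -0.507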